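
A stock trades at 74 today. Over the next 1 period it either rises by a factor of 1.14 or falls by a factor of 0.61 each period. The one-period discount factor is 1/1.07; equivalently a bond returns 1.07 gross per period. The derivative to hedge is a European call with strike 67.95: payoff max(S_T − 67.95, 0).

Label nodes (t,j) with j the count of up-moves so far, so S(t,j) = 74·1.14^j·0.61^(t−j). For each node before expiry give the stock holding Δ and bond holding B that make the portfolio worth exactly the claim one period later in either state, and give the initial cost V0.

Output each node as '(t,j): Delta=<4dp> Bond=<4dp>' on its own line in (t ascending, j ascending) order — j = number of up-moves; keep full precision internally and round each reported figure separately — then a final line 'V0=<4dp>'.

(0,0): Delta=0.4184 Bond=-17.6514
V0=13.3109

No-arbitrage ⇒ martingale measure with p* = (R−d)/(u−d) = 0.8679.
Payoff layer (t=1): V(1,0)=0.0000, V(1,1)=16.4100
Node (0,0) S=74.0000: V=(p*·16.4100+(1−p*)·0.0000)/1.07=13.3109; Δ=(16.4100−0.0000)/(84.3600−45.1400)=0.4184; B=V−Δ·S=-17.6514
Root portfolio cost Δ·74+B reproduces V0=13.3109.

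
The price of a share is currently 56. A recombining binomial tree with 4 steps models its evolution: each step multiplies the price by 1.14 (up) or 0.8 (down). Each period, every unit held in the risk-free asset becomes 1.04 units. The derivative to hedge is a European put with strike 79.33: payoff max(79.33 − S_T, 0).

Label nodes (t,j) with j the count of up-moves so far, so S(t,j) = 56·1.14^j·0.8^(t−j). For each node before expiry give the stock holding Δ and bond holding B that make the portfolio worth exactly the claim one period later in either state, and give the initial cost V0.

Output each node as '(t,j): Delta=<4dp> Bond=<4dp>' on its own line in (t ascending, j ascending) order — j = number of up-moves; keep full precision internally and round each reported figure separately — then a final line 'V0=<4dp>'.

(0,0): Delta=-0.7495 Bond=57.0223
(1,0): Delta=-1.0000 Bond=70.5241
(1,1): Delta=-0.6763 Bond=54.6278
(2,0): Delta=-1.0000 Bond=73.3450
(2,1): Delta=-1.0000 Bond=73.3450
(2,2): Delta=-0.5816 Bond=49.9245
(3,0): Delta=-1.0000 Bond=76.2788
(3,1): Delta=-1.0000 Bond=76.2788
(3,2): Delta=-1.0000 Bond=76.2788
(3,3): Delta=-0.4593 Bond=41.7726
V0=15.0484

The replicating-portfolio and risk-neutral prices coincide; use p* = (1.04−0.8)/(1.14−0.8) = 0.7059 for the latter.
Terminal payoffs: V(4,0)=56.3924, V(4,1)=46.6439, V(4,2)=32.7523, V(4,3)=12.9568, V(4,4)=0.0000
  t=3,j=0: stock 28.6720 → up 32.6861 (V=46.6439), down 22.9376 (V=56.3924). Price 47.6068; hedge Δ=-1.0000, bond B=76.2788.
  t=3,j=1: stock 40.8576 → up 46.5777 (V=32.7523), down 32.6861 (V=46.6439). Price 35.4212; hedge Δ=-1.0000, bond B=76.2788.
  t=3,j=2: stock 58.2221 → up 66.3732 (V=12.9568), down 46.5777 (V=32.7523). Price 18.0568; hedge Δ=-1.0000, bond B=76.2788.
  t=3,j=3: stock 82.9665 → up 94.5818 (V=0.0000), down 66.3732 (V=12.9568). Price 3.6643; hedge Δ=-0.4593, bond B=41.7726.
  t=2,j=0: stock 35.8400 → up 40.8576 (V=35.4212), down 28.6720 (V=47.6068). Price 37.5050; hedge Δ=-1.0000, bond B=73.3450.
  t=2,j=1: stock 51.0720 → up 58.2221 (V=18.0568), down 40.8576 (V=35.4212). Price 22.2730; hedge Δ=-1.0000, bond B=73.3450.
  t=2,j=2: stock 72.7776 → up 82.9665 (V=3.6643), down 58.2221 (V=18.0568). Price 7.5936; hedge Δ=-0.5816, bond B=49.9245.
  t=1,j=0: stock 44.8000 → up 51.0720 (V=22.2730), down 35.8400 (V=37.5050). Price 25.7241; hedge Δ=-1.0000, bond B=70.5241.
  t=1,j=1: stock 63.8400 → up 72.7776 (V=7.5936), down 51.0720 (V=22.2730). Price 11.4530; hedge Δ=-0.6763, bond B=54.6278.
  t=0,j=0: stock 56.0000 → up 63.8400 (V=11.4530), down 44.8000 (V=25.7241). Price 15.0484; hedge Δ=-0.7495, bond B=57.0223.
The time-0 hedge costs 15.0484, which is the no-arbitrage price.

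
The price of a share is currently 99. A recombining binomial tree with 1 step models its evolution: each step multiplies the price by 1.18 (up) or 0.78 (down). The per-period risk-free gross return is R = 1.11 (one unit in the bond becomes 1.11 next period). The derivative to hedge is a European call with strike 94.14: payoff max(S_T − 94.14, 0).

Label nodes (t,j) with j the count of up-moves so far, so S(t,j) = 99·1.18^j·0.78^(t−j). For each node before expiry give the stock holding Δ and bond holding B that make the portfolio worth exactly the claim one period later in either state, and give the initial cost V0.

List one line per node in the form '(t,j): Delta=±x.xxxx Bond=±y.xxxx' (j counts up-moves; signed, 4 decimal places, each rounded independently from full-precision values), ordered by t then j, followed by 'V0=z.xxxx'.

(0,0): Delta=0.5727 Bond=-39.8432
V0=16.8568

No-arbitrage ⇒ martingale measure with p* = (R−d)/(u−d) = 0.8250.
At expiry t=1: V(1,0)=0.0000, V(1,1)=22.6800
  t=0,j=0: stock 99.0000 → up 116.8200 (V=22.6800), down 77.2200 (V=0.0000). Price 16.8568; hedge Δ=0.5727, bond B=-39.8432.
Check: Δ(0,0)·S0 + B(0,0) = 16.8568 = V0.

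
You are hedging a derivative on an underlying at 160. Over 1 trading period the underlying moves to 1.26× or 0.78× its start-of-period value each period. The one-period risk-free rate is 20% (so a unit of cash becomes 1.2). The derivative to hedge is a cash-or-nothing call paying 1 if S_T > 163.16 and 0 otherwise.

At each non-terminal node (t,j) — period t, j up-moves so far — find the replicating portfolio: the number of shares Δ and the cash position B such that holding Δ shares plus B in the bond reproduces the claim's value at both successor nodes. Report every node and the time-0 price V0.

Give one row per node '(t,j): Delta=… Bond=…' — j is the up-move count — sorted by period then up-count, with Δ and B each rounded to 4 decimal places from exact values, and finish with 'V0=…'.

(0,0): Delta=0.0130 Bond=-1.3542
V0=0.7292

No-arbitrage ⇒ martingale measure with p* = (R−d)/(u−d) = 0.8750.
Terminal payoffs: V(1,0)=0.0000, V(1,1)=1.0000
(0,0): S=160.0000. Δ = (V_up−V_dn)/(S_up−S_dn) = (1.0000−0.0000)/(201.6000−124.8000) = 0.0130. V = [p*·1.0000 + (1−p*)·0.0000]/1.2 = 0.7292. B = V − Δ·S = -1.3542.
Each (Δ,B) replicates both successor values, so the strategy is self-financing and V0 is arbitrage-free.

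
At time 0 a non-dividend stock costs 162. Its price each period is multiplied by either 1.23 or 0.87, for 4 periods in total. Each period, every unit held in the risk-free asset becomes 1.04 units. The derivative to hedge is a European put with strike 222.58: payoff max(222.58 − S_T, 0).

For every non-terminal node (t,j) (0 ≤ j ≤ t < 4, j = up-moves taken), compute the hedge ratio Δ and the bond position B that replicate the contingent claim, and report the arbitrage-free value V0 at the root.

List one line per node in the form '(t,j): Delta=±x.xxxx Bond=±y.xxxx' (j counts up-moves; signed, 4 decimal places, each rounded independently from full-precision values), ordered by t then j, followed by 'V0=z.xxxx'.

No-arbitrage ⇒ martingale measure with p* = (R−d)/(u−d) = 0.4722.
Terminal payoffs: V(4,0)=129.7706, V(4,1)=91.3667, V(4,2)=37.0715, V(4,3)=0.0000, V(4,4)=0.0000
  t=3,j=0: stock 106.6775 → up 131.2133 (V=91.3667), down 92.8094 (V=129.7706). Price 107.3417; hedge Δ=-1.0000, bond B=214.0192.
  t=3,j=1: stock 150.8199 → up 185.5085 (V=37.0715), down 131.2133 (V=91.3667). Price 63.1993; hedge Δ=-1.0000, bond B=214.0192.
  t=3,j=2: stock 213.2281 → up 262.2706 (V=0.0000), down 185.5085 (V=37.0715). Price 18.8130; hedge Δ=-0.4829, bond B=121.7895.
  t=3,j=3: stock 301.4605 → up 370.7964 (V=0.0000), down 262.2706 (V=0.0000). Price 0.0000; hedge Δ=0.0000, bond B=0.0000.
  t=2,j=0: stock 122.6178 → up 150.8199 (V=63.1993), down 106.6775 (V=107.3417). Price 83.1699; hedge Δ=-1.0000, bond B=205.7877.
  t=2,j=1: stock 173.3562 → up 213.2281 (V=18.8130), down 150.8199 (V=63.1993). Price 40.6145; hedge Δ=-0.7112, bond B=163.9099.
  t=2,j=2: stock 245.0898 → up 301.4605 (V=0.0000), down 213.2281 (V=18.8130). Price 9.5472; hedge Δ=-0.2132, bond B=61.8056.
  t=1,j=0: stock 140.9400 → up 173.3562 (V=40.6145), down 122.6178 (V=83.1699). Price 60.6484; hedge Δ=-0.8387, bond B=178.8578.
  t=1,j=1: stock 199.2600 → up 245.0898 (V=9.5472), down 173.3562 (V=40.6145). Price 24.9460; hedge Δ=-0.4331, bond B=111.2442.
  t=0,j=0: stock 162.0000 → up 199.2600 (V=24.9460), down 140.9400 (V=60.6484). Price 42.1047; hedge Δ=-0.6122, bond B=141.2780.
Self-financing check: at every node Δ·S+B equals the discounted successor values.

(0,0): Delta=-0.6122 Bond=141.2780
(1,0): Delta=-0.8387 Bond=178.8578
(1,1): Delta=-0.4331 Bond=111.2442
(2,0): Delta=-1.0000 Bond=205.7877
(2,1): Delta=-0.7112 Bond=163.9099
(2,2): Delta=-0.2132 Bond=61.8056
(3,0): Delta=-1.0000 Bond=214.0192
(3,1): Delta=-1.0000 Bond=214.0192
(3,2): Delta=-0.4829 Bond=121.7895
(3,3): Delta=0.0000 Bond=0.0000
V0=42.1047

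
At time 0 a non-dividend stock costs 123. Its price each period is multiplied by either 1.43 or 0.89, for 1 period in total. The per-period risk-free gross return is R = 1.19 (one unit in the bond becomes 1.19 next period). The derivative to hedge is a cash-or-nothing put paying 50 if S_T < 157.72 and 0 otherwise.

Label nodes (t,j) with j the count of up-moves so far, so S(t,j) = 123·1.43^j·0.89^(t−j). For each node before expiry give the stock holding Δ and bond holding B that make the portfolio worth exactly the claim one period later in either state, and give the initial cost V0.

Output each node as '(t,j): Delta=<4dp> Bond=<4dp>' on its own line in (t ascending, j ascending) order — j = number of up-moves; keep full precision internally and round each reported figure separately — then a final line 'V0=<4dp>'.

(0,0): Delta=-0.7528 Bond=111.2667
V0=18.6741

Under the risk-neutral measure, an up-move has probability p* = (R−d)/(u−d) = 0.5556 and values discount at R = 1.19.
Terminal payoffs: V(1,0)=50.0000, V(1,1)=0.0000
  t=0,j=0: stock 123.0000 → up 175.8900 (V=0.0000), down 109.4700 (V=50.0000). Price 18.6741; hedge Δ=-0.7528, bond B=111.2667.
Root portfolio cost Δ·123+B reproduces V0=18.6741.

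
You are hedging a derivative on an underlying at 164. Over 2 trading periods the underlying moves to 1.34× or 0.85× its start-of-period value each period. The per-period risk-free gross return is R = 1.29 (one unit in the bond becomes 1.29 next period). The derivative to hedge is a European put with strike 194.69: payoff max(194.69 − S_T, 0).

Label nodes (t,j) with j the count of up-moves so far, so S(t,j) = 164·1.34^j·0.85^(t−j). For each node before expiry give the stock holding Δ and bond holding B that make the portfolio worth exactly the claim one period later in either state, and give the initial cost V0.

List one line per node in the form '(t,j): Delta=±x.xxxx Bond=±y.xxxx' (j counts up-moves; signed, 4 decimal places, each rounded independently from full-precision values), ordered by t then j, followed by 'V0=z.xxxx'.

Since d<R<u, set p* = (R−d)/(u−d) = 0.8980; price each node as the discounted p*-expectation of its children.
At expiry t=2: V(2,0)=76.2000, V(2,1)=7.8940, V(2,2)=0.0000
  t=1,j=0: stock 139.4000 → up 186.7960 (V=7.8940), down 118.4900 (V=76.2000). Price 11.5225; hedge Δ=-1.0000, bond B=150.9225.
  t=1,j=1: stock 219.7600 → up 294.4784 (V=0.0000), down 186.7960 (V=7.8940). Price 0.6244; hedge Δ=-0.0733, bond B=16.7346.
  t=0,j=0: stock 164.0000 → up 219.7600 (V=0.6244), down 139.4000 (V=11.5225). Price 1.3461; hedge Δ=-0.1356, bond B=23.5870.
Check: Δ(0,0)·S0 + B(0,0) = 1.3461 = V0.

(0,0): Delta=-0.1356 Bond=23.5870
(1,0): Delta=-1.0000 Bond=150.9225
(1,1): Delta=-0.0733 Bond=16.7346
V0=1.3461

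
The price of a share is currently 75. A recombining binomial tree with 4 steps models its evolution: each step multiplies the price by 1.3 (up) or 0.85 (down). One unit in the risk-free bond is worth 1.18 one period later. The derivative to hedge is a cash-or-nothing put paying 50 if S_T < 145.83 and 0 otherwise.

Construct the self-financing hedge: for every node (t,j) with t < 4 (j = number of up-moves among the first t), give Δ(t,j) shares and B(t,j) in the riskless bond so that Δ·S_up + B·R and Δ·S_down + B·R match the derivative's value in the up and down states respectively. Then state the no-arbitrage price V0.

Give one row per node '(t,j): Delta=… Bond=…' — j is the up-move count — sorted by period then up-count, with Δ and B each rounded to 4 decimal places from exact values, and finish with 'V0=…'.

(0,0): Delta=-0.3556 Bond=45.0006
(1,0): Delta=0.0000 Bond=30.4315
(1,1): Delta=-0.4401 Bond=61.3440
(2,0): Delta=0.0000 Bond=35.9092
(2,1): Delta=0.0000 Bond=35.9092
(2,2): Delta=-0.5448 Bond=85.6501
(3,0): Delta=0.0000 Bond=42.3729
(3,1): Delta=0.0000 Bond=42.3729
(3,2): Delta=0.0000 Bond=42.3729
(3,3): Delta=-0.6743 Bond=122.4105
V0=18.3310

Since d<R<u, set p* = (R−d)/(u−d) = 0.7333; price each node as the discounted p*-expectation of its children.
Payoff layer (t=4): V(4,0)=50.0000, V(4,1)=50.0000, V(4,2)=50.0000, V(4,3)=50.0000, V(4,4)=0.0000
  t=3,j=0: stock 46.0594 → up 59.8772 (V=50.0000), down 39.1505 (V=50.0000). Price 42.3729; hedge Δ=0.0000, bond B=42.3729.
  t=3,j=1: stock 70.4437 → up 91.5769 (V=50.0000), down 59.8772 (V=50.0000). Price 42.3729; hedge Δ=0.0000, bond B=42.3729.
  t=3,j=2: stock 107.7375 → up 140.0588 (V=50.0000), down 91.5769 (V=50.0000). Price 42.3729; hedge Δ=0.0000, bond B=42.3729.
  t=3,j=3: stock 164.7750 → up 214.2075 (V=0.0000), down 140.0588 (V=50.0000). Price 11.2994; hedge Δ=-0.6743, bond B=122.4105.
  t=2,j=0: stock 54.1875 → up 70.4437 (V=42.3729), down 46.0594 (V=42.3729). Price 35.9092; hedge Δ=0.0000, bond B=35.9092.
  t=2,j=1: stock 82.8750 → up 107.7375 (V=42.3729), down 70.4437 (V=42.3729). Price 35.9092; hedge Δ=0.0000, bond B=35.9092.
  t=2,j=2: stock 126.7500 → up 164.7750 (V=11.2994), down 107.7375 (V=42.3729). Price 16.5980; hedge Δ=-0.5448, bond B=85.6501.
  t=1,j=0: stock 63.7500 → up 82.8750 (V=35.9092), down 54.1875 (V=35.9092). Price 30.4315; hedge Δ=0.0000, bond B=30.4315.
  t=1,j=1: stock 97.5000 → up 126.7500 (V=16.5980), down 82.8750 (V=35.9092). Price 18.4302; hedge Δ=-0.4401, bond B=61.3440.
  t=0,j=0: stock 75.0000 → up 97.5000 (V=18.4302), down 63.7500 (V=30.4315). Price 18.3310; hedge Δ=-0.3556, bond B=45.0006.
Self-financing check: at every node Δ·S+B equals the discounted successor values.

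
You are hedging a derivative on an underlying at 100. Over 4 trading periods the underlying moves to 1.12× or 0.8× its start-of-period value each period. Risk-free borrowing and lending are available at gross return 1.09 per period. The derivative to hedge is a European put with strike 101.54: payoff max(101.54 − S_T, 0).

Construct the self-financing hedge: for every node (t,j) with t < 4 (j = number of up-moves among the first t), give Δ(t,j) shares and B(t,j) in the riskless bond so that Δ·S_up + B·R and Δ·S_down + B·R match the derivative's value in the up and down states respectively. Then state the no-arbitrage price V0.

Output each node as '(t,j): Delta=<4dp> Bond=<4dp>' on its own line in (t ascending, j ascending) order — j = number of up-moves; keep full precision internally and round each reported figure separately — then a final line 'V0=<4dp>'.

(0,0): Delta=-0.1320 Bond=13.9535
(1,0): Delta=-0.7069 Bond=61.1985
(1,1): Delta=-0.0896 Bond=10.4518
(2,0): Delta=-1.0000 Bond=85.4642
(2,1): Delta=-0.6853 Bond=64.7659
(2,2): Delta=-0.0456 Bond=5.8711
(3,0): Delta=-1.0000 Bond=93.1560
(3,1): Delta=-1.0000 Bond=93.1560
(3,2): Delta=-0.6620 Bond=68.2609
(3,3): Delta=0.0000 Bond=0.0000
V0=0.7491

The replicating-portfolio and risk-neutral prices coincide; use p* = (1.09−0.8)/(1.12−0.8) = 0.9062 for the latter.
Payoff layer (t=4): V(4,0)=60.5800, V(4,1)=44.1960, V(4,2)=21.2584, V(4,3)=0.0000, V(4,4)=0.0000
(3,0): S=51.2000. Δ = (V_up−V_dn)/(S_up−S_dn) = (44.1960−60.5800)/(57.3440−40.9600) = -1.0000. V = [p*·44.1960 + (1−p*)·60.5800]/1.09 = 41.9560. B = V − Δ·S = 93.1560.
(3,1): S=71.6800. Δ = (V_up−V_dn)/(S_up−S_dn) = (21.2584−44.1960)/(80.2816−57.3440) = -1.0000. V = [p*·21.2584 + (1−p*)·44.1960]/1.09 = 21.4760. B = V − Δ·S = 93.1560.
(3,2): S=100.3520. Δ = (V_up−V_dn)/(S_up−S_dn) = (0.0000−21.2584)/(112.3942−80.2816) = -0.6620. V = [p*·0.0000 + (1−p*)·21.2584]/1.09 = 1.8284. B = V − Δ·S = 68.2609.
(3,3): S=140.4928. Δ = (V_up−V_dn)/(S_up−S_dn) = (0.0000−0.0000)/(157.3519−112.3942) = 0.0000. V = [p*·0.0000 + (1−p*)·0.0000]/1.09 = 0.0000. B = V − Δ·S = 0.0000.
(2,0): S=64.0000. Δ = (V_up−V_dn)/(S_up−S_dn) = (21.4760−41.9560)/(71.6800−51.2000) = -1.0000. V = [p*·21.4760 + (1−p*)·41.9560]/1.09 = 21.4642. B = V − Δ·S = 85.4642.
(2,1): S=89.6000. Δ = (V_up−V_dn)/(S_up−S_dn) = (1.8284−21.4760)/(100.3520−71.6800) = -0.6853. V = [p*·1.8284 + (1−p*)·21.4760]/1.09 = 3.3673. B = V − Δ·S = 64.7659.
(2,2): S=125.4400. Δ = (V_up−V_dn)/(S_up−S_dn) = (0.0000−1.8284)/(140.4928−100.3520) = -0.0456. V = [p*·0.0000 + (1−p*)·1.8284]/1.09 = 0.1573. B = V − Δ·S = 5.8711.
(1,0): S=80.0000. Δ = (V_up−V_dn)/(S_up−S_dn) = (3.3673−21.4642)/(89.6000−64.0000) = -0.7069. V = [p*·3.3673 + (1−p*)·21.4642]/1.09 = 4.6458. B = V − Δ·S = 61.1985.
(1,1): S=112.0000. Δ = (V_up−V_dn)/(S_up−S_dn) = (0.1573−3.3673)/(125.4400−89.6000) = -0.0896. V = [p*·0.1573 + (1−p*)·3.3673]/1.09 = 0.4204. B = V − Δ·S = 10.4518.
(0,0): S=100.0000. Δ = (V_up−V_dn)/(S_up−S_dn) = (0.4204−4.6458)/(112.0000−80.0000) = -0.1320. V = [p*·0.4204 + (1−p*)·4.6458]/1.09 = 0.7491. B = V − Δ·S = 13.9535.
Each (Δ,B) replicates both successor values, so the strategy is self-financing and V0 is arbitrage-free.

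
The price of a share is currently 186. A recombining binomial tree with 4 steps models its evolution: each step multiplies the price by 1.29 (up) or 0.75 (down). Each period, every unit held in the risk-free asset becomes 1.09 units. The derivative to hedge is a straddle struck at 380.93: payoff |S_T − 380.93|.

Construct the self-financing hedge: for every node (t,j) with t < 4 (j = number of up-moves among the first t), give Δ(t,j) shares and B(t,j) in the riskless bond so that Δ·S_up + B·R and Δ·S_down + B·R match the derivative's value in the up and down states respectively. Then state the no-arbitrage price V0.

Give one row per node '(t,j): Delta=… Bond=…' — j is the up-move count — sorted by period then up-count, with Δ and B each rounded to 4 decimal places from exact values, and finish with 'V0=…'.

(0,0): Delta=-0.4852 Bond=203.9694
(1,0): Delta=-1.0000 Bond=294.1479
(1,1): Delta=-0.3091 Bond=180.0788
(2,0): Delta=-1.0000 Bond=320.6212
(2,1): Delta=-1.0000 Bond=320.6212
(2,2): Delta=-0.0728 Bond=123.1475
(3,0): Delta=-1.0000 Bond=349.4771
(3,1): Delta=-1.0000 Bond=349.4771
(3,2): Delta=-1.0000 Bond=349.4771
(3,3): Delta=0.2443 Bond=7.6153
V0=113.7310

No-arbitrage ⇒ martingale measure with p* = (R−d)/(u−d) = 0.6296.
At expiry t=4: V(4,0)=322.0784, V(4,1)=279.7053, V(4,2)=206.8235, V(4,3)=81.4669, V(4,4)=134.1466
Node (3,0) S=78.4688: V=(p*·279.7053+(1−p*)·322.0784)/1.09=271.0083; Δ=(279.7053−322.0784)/(101.2247−58.8516)=-1.0000; B=V−Δ·S=349.4771
Node (3,1) S=134.9663: V=(p*·206.8235+(1−p*)·279.7053)/1.09=214.5108; Δ=(206.8235−279.7053)/(174.1065−101.2247)=-1.0000; B=V−Δ·S=349.4771
Node (3,2) S=232.1420: V=(p*·81.4669+(1−p*)·206.8235)/1.09=117.3351; Δ=(81.4669−206.8235)/(299.4631−174.1065)=-1.0000; B=V−Δ·S=349.4771
Node (3,3) S=399.2842: V=(p*·134.1466+(1−p*)·81.4669)/1.09=105.1702; Δ=(134.1466−81.4669)/(515.0766−299.4631)=0.2443; B=V−Δ·S=7.6153
Node (2,0) S=104.6250: V=(p*·214.5108+(1−p*)·271.0083)/1.09=215.9962; Δ=(214.5108−271.0083)/(134.9663−78.4688)=-1.0000; B=V−Δ·S=320.6212
Node (2,1) S=179.9550: V=(p*·117.3351+(1−p*)·214.5108)/1.09=140.6662; Δ=(117.3351−214.5108)/(232.1419−134.9663)=-1.0000; B=V−Δ·S=320.6212
Node (2,2) S=309.5226: V=(p*·105.1702+(1−p*)·117.3351)/1.09=100.6200; Δ=(105.1702−117.3351)/(399.2842−232.1420)=-0.0728; B=V−Δ·S=123.1475
Node (1,0) S=139.5000: V=(p*·140.6662+(1−p*)·215.9962)/1.09=154.6479; Δ=(140.6662−215.9962)/(179.9550−104.6250)=-1.0000; B=V−Δ·S=294.1479
Node (1,1) S=239.9400: V=(p*·100.6200+(1−p*)·140.6662)/1.09=105.9192; Δ=(100.6200−140.6662)/(309.5226−179.9550)=-0.3091; B=V−Δ·S=180.0788
Node (0,0) S=186.0000: V=(p*·105.9192+(1−p*)·154.6479)/1.09=113.7310; Δ=(105.9192−154.6479)/(239.9400−139.5000)=-0.4852; B=V−Δ·S=203.9694
Each (Δ,B) replicates both successor values, so the strategy is self-financing and V0 is arbitrage-free.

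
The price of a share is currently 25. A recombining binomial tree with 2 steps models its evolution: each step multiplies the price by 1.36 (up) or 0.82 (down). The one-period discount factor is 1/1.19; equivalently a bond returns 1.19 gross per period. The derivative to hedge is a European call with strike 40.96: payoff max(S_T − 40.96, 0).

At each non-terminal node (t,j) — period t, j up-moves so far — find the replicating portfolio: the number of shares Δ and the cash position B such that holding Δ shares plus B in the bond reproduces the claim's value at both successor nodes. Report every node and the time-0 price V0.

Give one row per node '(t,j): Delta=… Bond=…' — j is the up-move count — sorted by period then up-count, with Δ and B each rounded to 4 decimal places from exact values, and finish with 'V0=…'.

(0,0): Delta=0.2252 Bond=-3.8794
(1,0): Delta=0.0000 Bond=0.0000
(1,1): Delta=0.2876 Bond=-6.7376
V0=1.7505

Under the risk-neutral measure, an up-move has probability p* = (R−d)/(u−d) = 0.6852 and values discount at R = 1.19.
At expiry t=2: V(2,0)=0.0000, V(2,1)=0.0000, V(2,2)=5.2800
Node (1,0) S=20.5000: V=(p*·0.0000+(1−p*)·0.0000)/1.19=0.0000; Δ=(0.0000−0.0000)/(27.8800−16.8100)=0.0000; B=V−Δ·S=0.0000
Node (1,1) S=34.0000: V=(p*·5.2800+(1−p*)·0.0000)/1.19=3.0401; Δ=(5.2800−0.0000)/(46.2400−27.8800)=0.2876; B=V−Δ·S=-6.7376
Node (0,0) S=25.0000: V=(p*·3.0401+(1−p*)·0.0000)/1.19=1.7505; Δ=(3.0401−0.0000)/(34.0000−20.5000)=0.2252; B=V−Δ·S=-3.8794
Root portfolio cost Δ·25+B reproduces V0=1.7505.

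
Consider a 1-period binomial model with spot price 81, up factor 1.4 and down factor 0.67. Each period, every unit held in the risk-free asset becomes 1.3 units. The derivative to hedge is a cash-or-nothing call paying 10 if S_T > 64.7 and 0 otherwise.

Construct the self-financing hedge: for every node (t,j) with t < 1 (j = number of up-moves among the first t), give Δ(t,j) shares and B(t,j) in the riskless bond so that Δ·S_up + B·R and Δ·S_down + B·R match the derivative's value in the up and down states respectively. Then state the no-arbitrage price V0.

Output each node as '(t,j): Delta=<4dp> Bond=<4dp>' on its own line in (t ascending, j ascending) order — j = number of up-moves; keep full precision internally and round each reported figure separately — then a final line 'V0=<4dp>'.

(0,0): Delta=0.1691 Bond=-7.0601
V0=6.6386

The replicating-portfolio and risk-neutral prices coincide; use p* = (1.3−0.67)/(1.4−0.67) = 0.8630 for the latter.
Terminal values V(1,·): V(1,0)=0.0000, V(1,1)=10.0000
Node (0,0) S=81.0000: V=(p*·10.0000+(1−p*)·0.0000)/1.3=6.6386; Δ=(10.0000−0.0000)/(113.4000−54.2700)=0.1691; B=V−Δ·S=-7.0601
The time-0 hedge costs 6.6386, which is the no-arbitrage price.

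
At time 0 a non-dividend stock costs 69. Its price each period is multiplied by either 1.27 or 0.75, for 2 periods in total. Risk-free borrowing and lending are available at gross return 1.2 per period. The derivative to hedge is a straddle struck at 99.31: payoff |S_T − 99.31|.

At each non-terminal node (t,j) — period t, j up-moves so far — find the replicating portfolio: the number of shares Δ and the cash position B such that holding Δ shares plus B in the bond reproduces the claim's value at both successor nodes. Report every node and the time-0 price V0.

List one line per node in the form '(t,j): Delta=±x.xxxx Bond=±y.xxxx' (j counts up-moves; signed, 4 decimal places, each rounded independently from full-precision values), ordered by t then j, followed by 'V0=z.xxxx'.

(0,0): Delta=-0.5184 Bond=48.1973
(1,0): Delta=-1.0000 Bond=82.7583
(1,1): Delta=-0.4742 Bond=53.9600
V0=12.4261

Since d<R<u, set p* = (R−d)/(u−d) = 0.8654; price each node as the discounted p*-expectation of its children.
Terminal values V(2,·): V(2,0)=60.4975, V(2,1)=33.5875, V(2,2)=11.9801
(1,0): S=51.7500. Δ = (V_up−V_dn)/(S_up−S_dn) = (33.5875−60.4975)/(65.7225−38.8125) = -1.0000. V = [p*·33.5875 + (1−p*)·60.4975]/1.2 = 31.0083. B = V − Δ·S = 82.7583.
(1,1): S=87.6300. Δ = (V_up−V_dn)/(S_up−S_dn) = (11.9801−33.5875)/(111.2901−65.7225) = -0.4742. V = [p*·11.9801 + (1−p*)·33.5875]/1.2 = 12.4073. B = V − Δ·S = 53.9600.
(0,0): S=69.0000. Δ = (V_up−V_dn)/(S_up−S_dn) = (12.4073−31.0083)/(87.6300−51.7500) = -0.5184. V = [p*·12.4073 + (1−p*)·31.0083]/1.2 = 12.4261. B = V − Δ·S = 48.1973.
Root portfolio cost Δ·69+B reproduces V0=12.4261.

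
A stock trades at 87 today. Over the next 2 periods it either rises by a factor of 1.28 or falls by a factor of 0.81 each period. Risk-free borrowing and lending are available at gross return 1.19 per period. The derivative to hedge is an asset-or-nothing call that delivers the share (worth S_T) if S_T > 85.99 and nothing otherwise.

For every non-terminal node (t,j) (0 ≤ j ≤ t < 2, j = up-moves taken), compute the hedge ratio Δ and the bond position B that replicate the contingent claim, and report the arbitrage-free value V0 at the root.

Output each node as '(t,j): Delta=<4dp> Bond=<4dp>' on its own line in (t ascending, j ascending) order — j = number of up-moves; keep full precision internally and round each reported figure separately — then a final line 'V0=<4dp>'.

No-arbitrage ⇒ martingale measure with p* = (R−d)/(u−d) = 0.8085.
Terminal values V(2,·): V(2,0)=0.0000, V(2,1)=90.2016, V(2,2)=142.5408
Node (1,0) S=70.4700: V=(p*·90.2016+(1−p*)·0.0000)/1.19=61.2848; Δ=(90.2016−0.0000)/(90.2016−57.0807)=2.7234; B=V−Δ·S=-130.6335
Node (1,1) S=111.3600: V=(p*·142.5408+(1−p*)·90.2016)/1.19=111.3600; Δ=(142.5408−90.2016)/(142.5408−90.2016)=1.0000; B=V−Δ·S=0.0000
Node (0,0) S=87.0000: V=(p*·111.3600+(1−p*)·61.2848)/1.19=85.5220; Δ=(111.3600−61.2848)/(111.3600−70.4700)=1.2246; B=V−Δ·S=-21.0209
Each (Δ,B) replicates both successor values, so the strategy is self-financing and V0 is arbitrage-free.

(0,0): Delta=1.2246 Bond=-21.0209
(1,0): Delta=2.7234 Bond=-130.6335
(1,1): Delta=1.0000 Bond=0.0000
V0=85.5220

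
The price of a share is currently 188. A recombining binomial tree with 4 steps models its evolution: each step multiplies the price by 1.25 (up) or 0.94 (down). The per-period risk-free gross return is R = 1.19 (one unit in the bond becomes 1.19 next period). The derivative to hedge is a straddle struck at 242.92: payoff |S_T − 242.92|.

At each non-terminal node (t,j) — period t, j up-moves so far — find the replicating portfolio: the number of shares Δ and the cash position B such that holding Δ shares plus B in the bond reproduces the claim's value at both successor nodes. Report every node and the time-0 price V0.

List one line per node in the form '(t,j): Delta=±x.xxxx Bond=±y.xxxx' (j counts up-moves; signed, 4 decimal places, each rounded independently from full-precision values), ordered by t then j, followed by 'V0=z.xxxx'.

(0,0): Delta=0.9048 Bond=-101.9826
(1,0): Delta=0.5691 Bond=-62.0421
(1,1): Delta=0.9653 Bond=-135.5953
(2,0): Delta=-0.5621 Bond=114.0812
(2,1): Delta=0.7733 Bond=-118.9289
(2,2): Delta=1.0000 Bond=-171.5416
(3,0): Delta=-1.0000 Bond=204.1345
(3,1): Delta=-0.4831 Bond=119.3459
(3,2): Delta=1.0000 Bond=-204.1345
(3,3): Delta=1.0000 Bond=-204.1345
V0=68.1114

Since d<R<u, set p* = (R−d)/(u−d) = 0.8065; price each node as the discounted p*-expectation of its children.
At expiry t=4: V(4,0)=96.1392, V(4,1)=47.7328, V(4,2)=16.6375, V(4,3)=102.2363, V(4,4)=216.0644
  t=3,j=0: stock 156.1498 → up 195.1872 (V=47.7328), down 146.7808 (V=96.1392). Price 47.9847; hedge Δ=-1.0000, bond B=204.1345.
  t=3,j=1: stock 207.6460 → up 259.5575 (V=16.6375), down 195.1872 (V=47.7328). Price 19.0386; hedge Δ=-0.4831, bond B=119.3459.
  t=3,j=2: stock 276.1250 → up 345.1562 (V=102.2363), down 259.5575 (V=16.6375). Price 71.9905; hedge Δ=1.0000, bond B=-204.1345.
  t=3,j=3: stock 367.1875 → up 458.9844 (V=216.0644), down 345.1562 (V=102.2363). Price 163.0530; hedge Δ=1.0000, bond B=-204.1345.
  t=2,j=0: stock 166.1168 → up 207.6460 (V=19.0386), down 156.1498 (V=47.9847). Price 20.7068; hedge Δ=-0.5621, bond B=114.0812.
  t=2,j=1: stock 220.9000 → up 276.1250 (V=71.9905), down 207.6460 (V=19.0386). Price 51.8839; hedge Δ=0.7733, bond B=-118.9289.
  t=2,j=2: stock 293.7500 → up 367.1875 (V=163.0530), down 276.1250 (V=71.9905). Price 122.2084; hedge Δ=1.0000, bond B=-171.5416.
  t=1,j=0: stock 176.7200 → up 220.9000 (V=51.8839), down 166.1168 (V=20.7068). Price 38.5291; hedge Δ=0.5691, bond B=-62.0421.
  t=1,j=1: stock 235.0000 → up 293.7500 (V=122.2084), down 220.9000 (V=51.8839). Price 91.2582; hedge Δ=0.9653, bond B=-135.5953.
  t=0,j=0: stock 188.0000 → up 235.0000 (V=91.2582), down 176.7200 (V=38.5291). Price 68.1114; hedge Δ=0.9048, bond B=-101.9826.
Self-financing check: at every node Δ·S+B equals the discounted successor values.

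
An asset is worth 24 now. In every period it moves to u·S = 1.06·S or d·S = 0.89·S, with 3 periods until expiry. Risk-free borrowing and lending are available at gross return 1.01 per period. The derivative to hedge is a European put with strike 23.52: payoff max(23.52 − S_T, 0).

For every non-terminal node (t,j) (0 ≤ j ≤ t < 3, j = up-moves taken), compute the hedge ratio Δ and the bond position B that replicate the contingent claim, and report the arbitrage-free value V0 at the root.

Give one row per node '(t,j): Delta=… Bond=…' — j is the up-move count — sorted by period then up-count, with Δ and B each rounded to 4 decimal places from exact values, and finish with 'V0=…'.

(0,0): Delta=-0.4033 Bond=10.4407
(1,0): Delta=-0.9076 Bond=21.3173
(1,1): Delta=-0.2268 Bond=6.0567
(2,0): Delta=-1.0000 Bond=23.2871
(2,1): Delta=-0.8753 Bond=20.7986
(2,2): Delta=0.0000 Bond=0.0000
V0=0.7620

The replicating-portfolio and risk-neutral prices coincide; use p* = (1.01−0.89)/(1.06−0.89) = 0.7059 for the latter.
At expiry t=3: V(3,0)=6.6007, V(3,1)=3.3690, V(3,2)=0.0000, V(3,3)=0.0000
  t=2,j=0: stock 19.0104 → up 20.1510 (V=3.3690), down 16.9193 (V=6.6007). Price 4.2767; hedge Δ=-1.0000, bond B=23.2871.
  t=2,j=1: stock 22.6416 → up 24.0001 (V=0.0000), down 20.1510 (V=3.3690). Price 0.9811; hedge Δ=-0.8753, bond B=20.7986.
  t=2,j=2: stock 26.9664 → up 28.5844 (V=0.0000), down 24.0001 (V=0.0000). Price 0.0000; hedge Δ=0.0000, bond B=0.0000.
  t=1,j=0: stock 21.3600 → up 22.6416 (V=0.9811), down 19.0104 (V=4.2767). Price 1.9311; hedge Δ=-0.9076, bond B=21.3173.
  t=1,j=1: stock 25.4400 → up 26.9664 (V=0.0000), down 22.6416 (V=0.9811). Price 0.2857; hedge Δ=-0.2268, bond B=6.0567.
  t=0,j=0: stock 24.0000 → up 25.4400 (V=0.2857), down 21.3600 (V=1.9311). Price 0.7620; hedge Δ=-0.4033, bond B=10.4407.
The time-0 hedge costs 0.7620, which is the no-arbitrage price.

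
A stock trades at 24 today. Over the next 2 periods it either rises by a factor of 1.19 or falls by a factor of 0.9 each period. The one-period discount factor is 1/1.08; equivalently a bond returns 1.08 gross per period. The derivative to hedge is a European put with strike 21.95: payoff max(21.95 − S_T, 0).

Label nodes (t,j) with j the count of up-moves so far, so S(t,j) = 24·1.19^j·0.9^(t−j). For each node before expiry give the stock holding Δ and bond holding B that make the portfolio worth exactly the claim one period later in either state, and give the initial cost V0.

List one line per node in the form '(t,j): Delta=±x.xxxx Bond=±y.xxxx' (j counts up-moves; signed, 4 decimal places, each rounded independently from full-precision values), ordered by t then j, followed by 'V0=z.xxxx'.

(0,0): Delta=-0.1267 Bond=3.3494
(1,0): Delta=-0.4007 Bond=9.5367
(1,1): Delta=0.0000 Bond=0.0000
V0=0.3096

Under the risk-neutral measure, an up-move has probability p* = (R−d)/(u−d) = 0.6207 and values discount at R = 1.08.
Payoff layer (t=2): V(2,0)=2.5100, V(2,1)=0.0000, V(2,2)=0.0000
  t=1,j=0: stock 21.6000 → up 25.7040 (V=0.0000), down 19.4400 (V=2.5100). Price 0.8815; hedge Δ=-0.4007, bond B=9.5367.
  t=1,j=1: stock 28.5600 → up 33.9864 (V=0.0000), down 25.7040 (V=0.0000). Price 0.0000; hedge Δ=0.0000, bond B=0.0000.
  t=0,j=0: stock 24.0000 → up 28.5600 (V=0.0000), down 21.6000 (V=0.8815). Price 0.3096; hedge Δ=-0.1267, bond B=3.3494.
Self-financing check: at every node Δ·S+B equals the discounted successor values.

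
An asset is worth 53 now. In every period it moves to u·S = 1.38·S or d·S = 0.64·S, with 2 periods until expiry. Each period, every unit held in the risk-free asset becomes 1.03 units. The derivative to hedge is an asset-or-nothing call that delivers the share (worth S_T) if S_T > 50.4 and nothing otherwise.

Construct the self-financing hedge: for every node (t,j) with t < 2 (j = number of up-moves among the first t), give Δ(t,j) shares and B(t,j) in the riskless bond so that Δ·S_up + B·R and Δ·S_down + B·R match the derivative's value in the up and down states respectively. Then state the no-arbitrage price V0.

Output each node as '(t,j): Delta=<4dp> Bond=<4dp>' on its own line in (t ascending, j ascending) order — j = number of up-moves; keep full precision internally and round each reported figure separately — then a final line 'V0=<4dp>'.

(0,0): Delta=1.3168 Bond=-43.3651
(1,0): Delta=0.0000 Bond=0.0000
(1,1): Delta=1.8649 Bond=-84.7510
V0=26.4256

Under the risk-neutral measure, an up-move has probability p* = (R−d)/(u−d) = 0.5270 and values discount at R = 1.03.
Terminal payoffs: V(2,0)=0.0000, V(2,1)=0.0000, V(2,2)=100.9332
Node (1,0) S=33.9200: V=(p*·0.0000+(1−p*)·0.0000)/1.03=0.0000; Δ=(0.0000−0.0000)/(46.8096−21.7088)=0.0000; B=V−Δ·S=0.0000
Node (1,1) S=73.1400: V=(p*·100.9332+(1−p*)·0.0000)/1.03=51.6452; Δ=(100.9332−0.0000)/(100.9332−46.8096)=1.8649; B=V−Δ·S=-84.7510
Node (0,0) S=53.0000: V=(p*·51.6452+(1−p*)·0.0000)/1.03=26.4256; Δ=(51.6452−0.0000)/(73.1400−33.9200)=1.3168; B=V−Δ·S=-43.3651
The time-0 hedge costs 26.4256, which is the no-arbitrage price.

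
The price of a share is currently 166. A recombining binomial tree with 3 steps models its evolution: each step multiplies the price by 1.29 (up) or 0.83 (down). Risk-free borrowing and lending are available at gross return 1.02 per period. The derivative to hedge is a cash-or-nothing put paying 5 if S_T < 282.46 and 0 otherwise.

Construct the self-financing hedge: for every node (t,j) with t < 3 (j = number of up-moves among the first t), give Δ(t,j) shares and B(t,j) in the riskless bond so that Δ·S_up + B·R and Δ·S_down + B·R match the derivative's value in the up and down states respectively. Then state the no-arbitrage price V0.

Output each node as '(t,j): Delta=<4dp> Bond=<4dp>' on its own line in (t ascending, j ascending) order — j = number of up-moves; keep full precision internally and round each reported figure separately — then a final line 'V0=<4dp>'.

(0,0): Delta=-0.0107 Bond=6.1620
(1,0): Delta=0.0000 Bond=4.8058
(1,1): Delta=-0.0206 Bond=8.3875
(2,0): Delta=0.0000 Bond=4.9020
(2,1): Delta=0.0000 Bond=4.9020
(2,2): Delta=-0.0393 Bond=13.7468
V0=4.3796

No-arbitrage ⇒ martingale measure with p* = (R−d)/(u−d) = 0.4130.
Terminal payoffs: V(3,0)=5.0000, V(3,1)=5.0000, V(3,2)=5.0000, V(3,3)=0.0000
(2,0): S=114.3574. Δ = (V_up−V_dn)/(S_up−S_dn) = (5.0000−5.0000)/(147.5210−94.9166) = 0.0000. V = [p*·5.0000 + (1−p*)·5.0000]/1.02 = 4.9020. B = V − Δ·S = 4.9020.
(2,1): S=177.7362. Δ = (V_up−V_dn)/(S_up−S_dn) = (5.0000−5.0000)/(229.2797−147.5210) = 0.0000. V = [p*·5.0000 + (1−p*)·5.0000]/1.02 = 4.9020. B = V − Δ·S = 4.9020.
(2,2): S=276.2406. Δ = (V_up−V_dn)/(S_up−S_dn) = (0.0000−5.0000)/(356.3504−229.2797) = -0.0393. V = [p*·0.0000 + (1−p*)·5.0000]/1.02 = 2.8772. B = V − Δ·S = 13.7468.
(1,0): S=137.7800. Δ = (V_up−V_dn)/(S_up−S_dn) = (4.9020−4.9020)/(177.7362−114.3574) = 0.0000. V = [p*·4.9020 + (1−p*)·4.9020]/1.02 = 4.8058. B = V − Δ·S = 4.8058.
(1,1): S=214.1400. Δ = (V_up−V_dn)/(S_up−S_dn) = (2.8772−4.9020)/(276.2406−177.7362) = -0.0206. V = [p*·2.8772 + (1−p*)·4.9020]/1.02 = 3.9859. B = V − Δ·S = 8.3875.
(0,0): S=166.0000. Δ = (V_up−V_dn)/(S_up−S_dn) = (3.9859−4.8058)/(214.1400−137.7800) = -0.0107. V = [p*·3.9859 + (1−p*)·4.8058]/1.02 = 4.3796. B = V − Δ·S = 6.1620.
Check: Δ(0,0)·S0 + B(0,0) = 4.3796 = V0.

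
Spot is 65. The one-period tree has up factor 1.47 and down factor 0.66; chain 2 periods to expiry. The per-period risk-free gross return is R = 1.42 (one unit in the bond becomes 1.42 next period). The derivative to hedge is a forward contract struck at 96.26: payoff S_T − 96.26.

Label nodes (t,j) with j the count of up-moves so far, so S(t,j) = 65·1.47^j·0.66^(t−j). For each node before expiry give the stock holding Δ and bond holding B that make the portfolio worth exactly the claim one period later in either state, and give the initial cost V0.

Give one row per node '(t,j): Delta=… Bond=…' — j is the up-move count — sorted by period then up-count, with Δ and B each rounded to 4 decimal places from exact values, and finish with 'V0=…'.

The replicating-portfolio and risk-neutral prices coincide; use p* = (1.42−0.66)/(1.47−0.66) = 0.9383 for the latter.
At expiry t=2: V(2,0)=-67.9460, V(2,1)=-33.1970, V(2,2)=44.1985
Node (1,0) S=42.9000: V=(p*·-33.1970+(1−p*)·-67.9460)/1.42=-24.8887; Δ=(-33.1970−-67.9460)/(63.0630−28.3140)=1.0000; B=V−Δ·S=-67.7887
Node (1,1) S=95.5500: V=(p*·44.1985+(1−p*)·-33.1970)/1.42=27.7613; Δ=(44.1985−-33.1970)/(140.4585−63.0630)=1.0000; B=V−Δ·S=-67.7887
Node (0,0) S=65.0000: V=(p*·27.7613+(1−p*)·-24.8887)/1.42=17.2615; Δ=(27.7613−-24.8887)/(95.5500−42.9000)=1.0000; B=V−Δ·S=-47.7385
Self-financing check: at every node Δ·S+B equals the discounted successor values.

(0,0): Delta=1.0000 Bond=-47.7385
(1,0): Delta=1.0000 Bond=-67.7887
(1,1): Delta=1.0000 Bond=-67.7887
V0=17.2615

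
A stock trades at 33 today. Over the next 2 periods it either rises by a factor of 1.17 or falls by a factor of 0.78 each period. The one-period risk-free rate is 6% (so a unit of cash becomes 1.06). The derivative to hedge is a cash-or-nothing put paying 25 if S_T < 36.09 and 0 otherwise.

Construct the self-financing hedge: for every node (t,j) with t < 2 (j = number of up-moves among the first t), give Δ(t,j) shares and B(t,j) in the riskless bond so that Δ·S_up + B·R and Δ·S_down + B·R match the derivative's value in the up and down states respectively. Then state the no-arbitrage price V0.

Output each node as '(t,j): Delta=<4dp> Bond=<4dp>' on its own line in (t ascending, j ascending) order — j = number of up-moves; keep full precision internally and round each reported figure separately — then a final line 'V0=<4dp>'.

Since d<R<u, set p* = (R−d)/(u−d) = 0.7179; price each node as the discounted p*-expectation of its children.
Payoff layer (t=2): V(2,0)=25.0000, V(2,1)=25.0000, V(2,2)=0.0000
  t=1,j=0: stock 25.7400 → up 30.1158 (V=25.0000), down 20.0772 (V=25.0000). Price 23.5849; hedge Δ=0.0000, bond B=23.5849.
  t=1,j=1: stock 38.6100 → up 45.1737 (V=0.0000), down 30.1158 (V=25.0000). Price 6.6522; hedge Δ=-1.6603, bond B=70.7547.
  t=0,j=0: stock 33.0000 → up 38.6100 (V=6.6522), down 25.7400 (V=23.5849). Price 10.7812; hedge Δ=-1.3157, bond B=54.1985.
Each (Δ,B) replicates both successor values, so the strategy is self-financing and V0 is arbitrage-free.

(0,0): Delta=-1.3157 Bond=54.1985
(1,0): Delta=0.0000 Bond=23.5849
(1,1): Delta=-1.6603 Bond=70.7547
V0=10.7812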